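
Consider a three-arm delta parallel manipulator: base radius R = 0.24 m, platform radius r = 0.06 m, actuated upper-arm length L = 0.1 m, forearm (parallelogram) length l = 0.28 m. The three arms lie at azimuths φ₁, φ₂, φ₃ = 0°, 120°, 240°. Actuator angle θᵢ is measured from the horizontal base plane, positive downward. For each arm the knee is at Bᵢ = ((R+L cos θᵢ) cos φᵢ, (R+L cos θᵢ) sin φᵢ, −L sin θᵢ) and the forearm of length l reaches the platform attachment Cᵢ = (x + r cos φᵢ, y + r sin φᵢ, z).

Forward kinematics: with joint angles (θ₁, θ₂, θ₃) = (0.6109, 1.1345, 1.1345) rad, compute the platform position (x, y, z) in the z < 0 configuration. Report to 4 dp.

(0.0394, 0.0000, -0.2273)

φ1=0.0°: virtual centre (0.2619, 0.0000, -0.0574), radius l
arm 2 at φ=120.0°: (R−r)+L cos θ2 = 0.2223;  centre 2 = (-0.1111, 0.1925, -0.0906)
arm 3 at φ=240.0°: (R−r)+L cos θ3 = 0.2223;  centre 3 = (-0.1111, -0.1925, -0.0906)
eliminate P² terms by subtracting sphere 1 from 2 and 3
linear system: -0.7461x+0.3850y = -0.0143−-0.0665z; -0.7461x+-0.3850y = -0.0143−-0.0665z
Cramer: x(z) = 0.0191-0.0892z;  y(z) = 0.0000+0.0000z
sphere 1 gives Az²+Bz+C=0 with A=1.0080, B=0.1580, C=-0.0162;  B²−4AC=0.0902;  roots -0.2273, 0.0706;  negative root z = -0.2273
x = 0.0394, y = 0.0000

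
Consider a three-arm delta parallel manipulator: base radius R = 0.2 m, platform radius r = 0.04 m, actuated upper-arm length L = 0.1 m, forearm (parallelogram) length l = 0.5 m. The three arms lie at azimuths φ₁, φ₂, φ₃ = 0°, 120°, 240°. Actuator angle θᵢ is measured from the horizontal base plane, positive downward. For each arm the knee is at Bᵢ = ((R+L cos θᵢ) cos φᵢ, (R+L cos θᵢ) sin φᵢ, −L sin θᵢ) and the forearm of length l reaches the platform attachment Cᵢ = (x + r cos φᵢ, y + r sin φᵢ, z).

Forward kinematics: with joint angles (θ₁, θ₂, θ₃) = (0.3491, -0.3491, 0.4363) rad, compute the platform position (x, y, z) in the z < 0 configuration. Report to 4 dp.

(-0.0336, 0.0774, -0.4358)

S1 = (0.2540·cos0.0°, 0.2540·sin0.0°, -0.0342) = (0.2540, 0.0000, -0.0342)
φ2=120.0°: virtual centre (-0.1270, 0.2199, 0.0342), radius l
S3 = (0.2506·cos240.0°, 0.2506·sin240.0°, -0.0423) = (-0.1253, -0.2171, -0.0423)
|S₂|²−|S₁|² = 0.0000;  |S₃|²−|S₁|² = -0.0011
plane₁₂: -0.7619x+0.4399y+0.1368z = 0.0000
Cramer: x(z) = 0.0007+0.0787z;  y(z) = 0.0012-0.1747z
into |P−S₁|² = l²: 1.0367z² + 0.0281z + -0.1847 = 0;  Δ = 0.7667;  z = -0.4358 or 0.4087 → z<0 root = -0.4358
x = -0.0336, y = 0.0774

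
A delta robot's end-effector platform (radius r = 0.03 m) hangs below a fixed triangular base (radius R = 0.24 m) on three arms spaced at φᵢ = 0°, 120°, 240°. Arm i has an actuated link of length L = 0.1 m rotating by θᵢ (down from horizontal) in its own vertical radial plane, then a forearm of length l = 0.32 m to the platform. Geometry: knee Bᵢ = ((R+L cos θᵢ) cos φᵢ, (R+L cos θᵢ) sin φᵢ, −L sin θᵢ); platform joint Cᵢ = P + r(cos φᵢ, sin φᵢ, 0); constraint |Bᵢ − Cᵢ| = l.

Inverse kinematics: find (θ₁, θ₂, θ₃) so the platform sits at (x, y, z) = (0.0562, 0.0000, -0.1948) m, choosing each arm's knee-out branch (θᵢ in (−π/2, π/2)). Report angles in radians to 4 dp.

arm 1 (φ=0.0°): x'=0.0562, y'=0.0000
  A cos θ + B sin θ = C:  0.1538·cos θ + -0.1948·sin θ = 0.1540
  γ=atan2(-0.1948,0.1538)=-0.9025;  ψ=arccos(0.6204)=0.9015;  θ1=γ+ψ≈-0.0010
rotate P by −φ2: (-0.0281, -0.0487, -0.1948)
  e−x'=0.2381;  (l²−L²−(e−x')²−y'²−z²)/2L = -0.0230
  γ=atan2(-0.1948,0.2381)=-0.6857;  ψ=arccos(-0.0749)=1.6458;  θ2=γ+ψ≈0.9600
φ3=240.0° → target in arm frame (-0.0281, 0.0487)
  e−x'=0.2381;  (l²−L²−(e−x')²−y'²−z²)/2L = -0.0230
  √(A²+B²)=0.3076;  θ3 = -0.6857+1.6458 ≈ 0.9600

θ₁ = -0.0010, θ₂ = 0.9600, θ₃ = 0.9600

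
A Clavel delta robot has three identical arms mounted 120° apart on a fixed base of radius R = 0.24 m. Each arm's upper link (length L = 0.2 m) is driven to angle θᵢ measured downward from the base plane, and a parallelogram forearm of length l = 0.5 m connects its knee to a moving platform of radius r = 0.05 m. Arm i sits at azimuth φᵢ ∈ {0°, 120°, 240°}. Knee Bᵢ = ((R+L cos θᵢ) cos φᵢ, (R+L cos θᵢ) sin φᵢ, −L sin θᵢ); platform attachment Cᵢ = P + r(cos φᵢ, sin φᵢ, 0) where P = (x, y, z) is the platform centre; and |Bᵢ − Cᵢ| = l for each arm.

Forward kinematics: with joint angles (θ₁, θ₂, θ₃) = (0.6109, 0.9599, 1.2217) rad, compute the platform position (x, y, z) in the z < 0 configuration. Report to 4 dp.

(0.0966, 0.0494, -0.5406)

O1 = (0.3538·cos0.0°, 0.3538·sin0.0°, -0.1147) = (0.3538, 0.0000, -0.1147)
arm 2 at φ=120.0°: e+L cos θ2 = 0.3047;  O2 = (-0.1524, 0.2639, -0.1638)
φ3=240.0°: virtual centre (-0.1292, -0.2238, -0.1879), radius l
subtract pairs → two planes through P
[-1.0124 0.5278 -0.0982]·P = -0.0187;  [-0.9661 -0.4476 -0.1464]·P = -0.0363
Cramer: x(z) = 0.0285-0.1259z;  y(z) = 0.0194-0.0554z
sphere 1 gives Az²+Bz+C=0 with A=1.0189, B=0.3092, C=-0.1307;  B²−4AC=0.6281;  roots -0.5406, 0.2372;  negative root z = -0.5406
x = 0.0966, y = 0.0494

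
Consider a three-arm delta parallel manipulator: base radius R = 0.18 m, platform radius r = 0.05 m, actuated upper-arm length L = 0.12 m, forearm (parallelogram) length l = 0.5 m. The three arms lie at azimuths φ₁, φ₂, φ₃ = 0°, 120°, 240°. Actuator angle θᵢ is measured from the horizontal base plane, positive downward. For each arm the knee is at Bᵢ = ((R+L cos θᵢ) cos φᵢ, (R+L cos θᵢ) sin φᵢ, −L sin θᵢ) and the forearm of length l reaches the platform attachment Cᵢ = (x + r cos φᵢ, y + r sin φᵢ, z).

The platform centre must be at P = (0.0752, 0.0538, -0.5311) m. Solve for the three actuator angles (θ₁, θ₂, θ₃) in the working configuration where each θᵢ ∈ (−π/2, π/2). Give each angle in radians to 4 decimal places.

θ₁ = 0.5238, θ₂ = 0.7853, θ₃ = 1.1346

rotate P by −φ1: (0.0752, 0.0538, -0.5311)
  A=0.0548, B=-0.5311, C=(l²−L²−A²−y'²−z²)/(2L)=-0.2182
  θ1 = atan2(B,A) + arccos(C/0.5339) = 0.5238
φ2=120.0° → target in arm frame (0.0090, -0.0920)
  e−x'=0.1210;  (l²−L²−(e−x')²−y'²−z²)/2L = -0.2899
  θ2 = atan2(B,A) + arccos(C/0.5447) = 0.7853
φ3=240.0° → target in arm frame (-0.0842, 0.0382)
  A cos θ + B sin θ = C:  0.2142·cos θ + -0.5311·sin θ = -0.3909
  θ3 = atan2(B,A) + arccos(C/0.5727) = 1.1346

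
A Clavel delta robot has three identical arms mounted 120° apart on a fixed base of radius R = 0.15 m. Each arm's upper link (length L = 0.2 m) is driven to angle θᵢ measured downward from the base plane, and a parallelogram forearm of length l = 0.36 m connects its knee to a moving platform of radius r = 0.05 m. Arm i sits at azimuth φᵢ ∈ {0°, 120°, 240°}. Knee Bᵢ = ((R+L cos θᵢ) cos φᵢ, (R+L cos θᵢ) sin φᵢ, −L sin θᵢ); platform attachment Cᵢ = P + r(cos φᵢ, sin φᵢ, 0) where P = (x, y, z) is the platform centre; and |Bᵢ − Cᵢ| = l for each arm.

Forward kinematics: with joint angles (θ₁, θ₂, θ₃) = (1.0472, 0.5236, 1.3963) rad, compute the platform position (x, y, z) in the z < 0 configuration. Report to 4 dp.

(-0.0054, 0.1548, -0.4251)

φ1=0.0°: virtual centre (0.2000, 0.0000, -0.1732), radius l
φ2=120.0°: virtual centre (-0.1366, 0.2366, -0.1000), radius l
arm 3 at φ=240.0°: (R−r)+L cos θ3 = 0.1347;  S3 = (-0.0674, -0.1167, -0.1970)
subtract pairs → two planes through P
linear system: -0.6732x+0.4732y = 0.0146−0.1464z; -0.5347x+-0.2333y = -0.0131−-0.0475z
Cramer: x(z) = 0.0067+0.0285z;  y(z) = 0.0405-0.2689z
sphere 1 gives Az²+Bz+C=0 with A=1.0731, B=0.3136, C=-0.0606;  B²−4AC=0.3585;  roots -0.4251, 0.1329;  negative root z = -0.4251
x = -0.0054, y = 0.1548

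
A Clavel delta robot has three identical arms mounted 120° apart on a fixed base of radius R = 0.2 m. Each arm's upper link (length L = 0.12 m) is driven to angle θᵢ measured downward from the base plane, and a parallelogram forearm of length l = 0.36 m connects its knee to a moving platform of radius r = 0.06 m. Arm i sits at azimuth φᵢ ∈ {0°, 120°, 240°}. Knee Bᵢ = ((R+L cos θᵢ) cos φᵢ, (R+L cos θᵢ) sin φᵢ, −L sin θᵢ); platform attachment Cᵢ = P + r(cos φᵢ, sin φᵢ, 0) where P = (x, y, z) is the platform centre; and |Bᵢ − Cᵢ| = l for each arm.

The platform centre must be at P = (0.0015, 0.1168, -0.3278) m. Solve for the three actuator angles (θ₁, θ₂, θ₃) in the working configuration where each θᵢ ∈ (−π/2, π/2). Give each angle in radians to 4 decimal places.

rotate P by −φ1: (0.0015, 0.1168, -0.3278)
  e−x'=0.1385;  (l²−L²−(e−x')²−y'²−z²)/2L = -0.1045
  θ1 = atan2(B,A) + arccos(C/0.3559) = 0.6978
rotate P by −φ2: (0.1004, -0.0597, -0.3278)
  A=0.0396, B=-0.3278, C=(l²−L²−A²−y'²−z²)/(2L)=0.0109
  √(A²+B²)=0.3302;  θ2 = -1.4506+1.5378 ≈ 0.0872
rotate P by −φ3: (-0.1019, -0.0571, -0.3278)
  e−x'=0.2419;  (l²−L²−(e−x')²−y'²−z²)/2L = -0.2251
  θ3 = atan2(B,A) + arccos(C/0.4074) = 1.2212

θ₁ = 0.6978, θ₂ = 0.0872, θ₃ = 1.2212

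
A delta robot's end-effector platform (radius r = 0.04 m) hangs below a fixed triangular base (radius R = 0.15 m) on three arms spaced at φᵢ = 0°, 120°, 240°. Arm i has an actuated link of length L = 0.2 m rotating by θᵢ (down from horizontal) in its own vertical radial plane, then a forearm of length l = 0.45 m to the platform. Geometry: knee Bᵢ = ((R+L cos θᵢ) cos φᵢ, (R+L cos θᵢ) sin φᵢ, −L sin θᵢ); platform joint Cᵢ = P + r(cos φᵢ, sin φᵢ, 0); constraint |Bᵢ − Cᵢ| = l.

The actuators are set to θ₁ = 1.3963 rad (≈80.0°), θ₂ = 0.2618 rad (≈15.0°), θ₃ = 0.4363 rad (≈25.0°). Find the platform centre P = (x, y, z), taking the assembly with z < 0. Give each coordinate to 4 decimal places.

(-0.2429, 0.0267, -0.4240)

O1 = (0.1447·cos0.0°, 0.1447·sin0.0°, -0.1970) = (0.1447, 0.0000, -0.1970)
O2 = (0.3032·cos120.0°, 0.3032·sin120.0°, -0.0518) = (-0.1516, 0.2626, -0.0518)
arm 3 at φ=240.0°: e+L cos θ3 = 0.2913;  O3 = (-0.1456, -0.2522, -0.0845)
subtract pairs → two planes through P
plane₁₂: -0.5926x+0.5251y+0.2904z = 0.0349
det = 0.6039;  x = -0.0572+0.4381z,  y = 0.0019+-0.0586z
quadratic in z: (1.1954)z²+(0.2168)z+(-0.1229)=0, √Δ=0.7968 → z ∈ {-0.4240, 0.2426}; z = -0.4240 (taking z<0)
x = -0.2429, y = 0.0267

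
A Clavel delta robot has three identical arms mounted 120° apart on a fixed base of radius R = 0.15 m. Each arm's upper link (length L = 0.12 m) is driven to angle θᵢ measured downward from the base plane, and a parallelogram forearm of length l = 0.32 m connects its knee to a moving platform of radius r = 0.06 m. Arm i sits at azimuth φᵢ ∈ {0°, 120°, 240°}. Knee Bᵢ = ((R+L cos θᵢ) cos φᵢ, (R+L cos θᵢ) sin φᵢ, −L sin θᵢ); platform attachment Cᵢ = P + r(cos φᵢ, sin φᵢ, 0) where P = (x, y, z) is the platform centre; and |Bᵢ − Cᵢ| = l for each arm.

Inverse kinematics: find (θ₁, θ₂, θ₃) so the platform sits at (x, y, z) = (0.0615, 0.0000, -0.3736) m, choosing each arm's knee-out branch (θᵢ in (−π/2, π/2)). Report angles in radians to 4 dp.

θ₁ = 0.6981, θ₂ = 1.1341, θ₃ = 1.1341

arm 1 (φ=0.0°): x'=0.0615, y'=0.0000
  A=0.0285, B=-0.3736, C=(l²−L²−A²−y'²−z²)/(2L)=-0.2183
  θ1 = atan2(B,A) + arccos(C/0.3747) = 0.6981
arm 2 (φ=120.0°): x'=-0.0307, y'=-0.0533
  A=0.1207, B=-0.3736, C=(l²−L²−A²−y'²−z²)/(2L)=-0.2875
  √(A²+B²)=0.3926;  θ2 = -1.2582+2.3923 ≈ 1.1341
φ3=240.0° → target in arm frame (-0.0308, 0.0533)
  A cos θ + B sin θ = C:  0.1208·cos θ + -0.3736·sin θ = -0.2875
  θ3 = atan2(B,A) + arccos(C/0.3926) = 1.1341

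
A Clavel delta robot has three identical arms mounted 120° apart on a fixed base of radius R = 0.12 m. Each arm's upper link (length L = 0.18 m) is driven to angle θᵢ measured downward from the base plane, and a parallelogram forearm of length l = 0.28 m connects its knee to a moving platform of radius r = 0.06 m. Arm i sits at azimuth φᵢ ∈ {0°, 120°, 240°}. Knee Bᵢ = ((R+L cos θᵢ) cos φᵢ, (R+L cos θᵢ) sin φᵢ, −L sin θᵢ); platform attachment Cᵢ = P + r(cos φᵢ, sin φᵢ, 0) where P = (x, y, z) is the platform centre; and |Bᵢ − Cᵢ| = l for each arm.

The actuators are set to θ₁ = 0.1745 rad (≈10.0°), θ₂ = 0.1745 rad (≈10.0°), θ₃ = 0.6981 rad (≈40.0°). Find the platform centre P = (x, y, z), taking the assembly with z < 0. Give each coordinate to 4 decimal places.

(0.0322, 0.0558, -0.2136)

arm 1 at φ=0.0°: (R−r)+L cos θ1 = 0.2373;  centre 1 = (0.2373, 0.0000, -0.0313)
arm 2 at φ=120.0°: (R−r)+L cos θ2 = 0.2373;  centre 2 = (-0.1186, 0.2055, -0.0313)
arm 3 at φ=240.0°: (R−r)+L cos θ3 = 0.1979;  centre 3 = (-0.0989, -0.1714, -0.1157)
|centre ₂|²−|centre ₁|² = 0.0000;  |centre ₃|²−|centre ₁|² = -0.0047
[-0.7118 0.4110 0.0000]·P = 0.0000;  [-0.6724 -0.3428 -0.1689]·P = -0.0047
Cramer: x(z) = 0.0037-0.1334z;  y(z) = 0.0065-0.2310z
sphere 1 gives Az²+Bz+C=0 with A=1.0712, B=0.1218, C=-0.0228;  B²−4AC=0.1127;  roots -0.2136, 0.0998;  negative root z = -0.2136
x = 0.0322, y = 0.0558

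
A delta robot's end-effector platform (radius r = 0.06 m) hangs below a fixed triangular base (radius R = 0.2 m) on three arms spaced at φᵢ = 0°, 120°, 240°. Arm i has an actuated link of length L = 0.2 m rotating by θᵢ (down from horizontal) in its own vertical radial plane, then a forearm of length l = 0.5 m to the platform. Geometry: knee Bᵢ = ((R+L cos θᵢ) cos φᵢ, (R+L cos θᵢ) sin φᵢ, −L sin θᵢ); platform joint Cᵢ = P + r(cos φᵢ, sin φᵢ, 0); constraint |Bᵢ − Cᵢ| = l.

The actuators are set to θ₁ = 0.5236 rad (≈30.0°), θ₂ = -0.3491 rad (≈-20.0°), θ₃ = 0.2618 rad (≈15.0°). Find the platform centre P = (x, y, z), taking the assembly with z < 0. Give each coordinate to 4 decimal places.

(-0.0919, 0.0793, -0.3821)

O1 = (0.3132·cos0.0°, 0.3132·sin0.0°, -0.1000) = (0.3132, 0.0000, -0.1000)
O2 = (0.3279·cos120.0°, 0.3279·sin120.0°, 0.0684) = (-0.1640, 0.2840, 0.0684)
O3 = (0.3332·cos240.0°, 0.3332·sin240.0°, -0.0518) = (-0.1666, -0.2885, -0.0518)
|O₂|²−|O₁|² = 0.0041;  |O₃|²−|O₁|² = 0.0056
linear system: -0.9543x+0.5680y = 0.0041−0.3368z; -0.9596x+-0.5771y = 0.0056−0.0965z
Cramer: x(z) = -0.0051+0.2274z;  y(z) = -0.0013-0.2109z
quadratic in z: (1.0962)z²+(0.0558)z+(-0.1387)=0, √Δ=0.7818 → z ∈ {-0.3821, 0.3312}; z = -0.3821 (taking z<0)
x = -0.0919, y = 0.0793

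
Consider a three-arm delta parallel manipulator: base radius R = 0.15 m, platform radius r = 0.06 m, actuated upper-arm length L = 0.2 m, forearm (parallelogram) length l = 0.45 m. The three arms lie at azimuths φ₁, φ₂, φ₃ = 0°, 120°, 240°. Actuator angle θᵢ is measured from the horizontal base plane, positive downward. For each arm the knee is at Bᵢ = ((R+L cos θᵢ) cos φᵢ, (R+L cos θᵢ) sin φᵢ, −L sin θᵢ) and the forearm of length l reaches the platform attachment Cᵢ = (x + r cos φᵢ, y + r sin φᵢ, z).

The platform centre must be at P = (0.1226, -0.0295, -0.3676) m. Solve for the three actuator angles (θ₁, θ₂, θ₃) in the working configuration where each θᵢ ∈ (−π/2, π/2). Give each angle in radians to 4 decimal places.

θ₁ = -0.2616, θ₂ = 0.5236, θ₃ = 0.3493

rotate P by −φ1: (0.1226, -0.0295, -0.3676)
  A=-0.0326, B=-0.3676, C=(l²−L²−A²−y'²−z²)/(2L)=0.0636
  √(A²+B²)=0.3690;  θ1 = -1.6592+1.3976 ≈ -0.2616
rotate P by −φ2: (-0.0868, -0.0914, -0.3676)
  e−x'=0.1768;  (l²−L²−(e−x')²−y'²−z²)/2L = -0.0307
  √(A²+B²)=0.4079;  θ2 = -1.1224+1.6460 ≈ 0.5236
rotate P by −φ3: (-0.0358, 0.1209, -0.3676)
  A cos θ + B sin θ = C:  0.1258·cos θ + -0.3676·sin θ = -0.0077
  γ=atan2(-0.3676,0.1258)=-1.2412;  ψ=arccos(-0.0197)=1.5905;  θ3=γ+ψ≈0.3493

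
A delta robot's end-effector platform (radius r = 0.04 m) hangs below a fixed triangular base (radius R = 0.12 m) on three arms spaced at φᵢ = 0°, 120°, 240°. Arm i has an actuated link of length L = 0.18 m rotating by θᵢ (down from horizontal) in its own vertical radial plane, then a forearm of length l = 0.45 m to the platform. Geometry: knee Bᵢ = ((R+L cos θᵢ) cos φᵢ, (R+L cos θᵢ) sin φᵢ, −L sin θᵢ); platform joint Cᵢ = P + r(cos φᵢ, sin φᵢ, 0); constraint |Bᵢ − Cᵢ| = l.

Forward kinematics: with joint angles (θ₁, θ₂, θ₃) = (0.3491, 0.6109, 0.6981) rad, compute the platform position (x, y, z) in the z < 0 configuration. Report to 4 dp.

φ1=0.0°: virtual centre (0.2491, 0.0000, -0.0616), radius l
arm 2 at φ=120.0°: e+L cos θ2 = 0.2274;  centre 2 = (-0.1137, 0.1970, -0.1032)
φ3=240.0°: virtual centre (-0.1089, -0.1887, -0.1157), radius l
|centre ₂|²−|centre ₁|² = -0.0035;  |centre ₃|²−|centre ₁|² = -0.0050
linear system: -0.7257x+0.3939y = -0.0035−-0.0834z; -0.7162x+-0.3774y = -0.0050−-0.1083z
Cramer: x(z) = 0.0059-0.1333z;  y(z) = 0.0021-0.0339z
into |P−centre ₁|² = l²: 1.0189z² + 0.1878z + -0.1395 = 0;  Δ = 0.6040;  z = -0.4735 or 0.2892 → z<0 root = -0.4735
x = 0.0690, y = 0.0181

(0.0690, 0.0181, -0.4735)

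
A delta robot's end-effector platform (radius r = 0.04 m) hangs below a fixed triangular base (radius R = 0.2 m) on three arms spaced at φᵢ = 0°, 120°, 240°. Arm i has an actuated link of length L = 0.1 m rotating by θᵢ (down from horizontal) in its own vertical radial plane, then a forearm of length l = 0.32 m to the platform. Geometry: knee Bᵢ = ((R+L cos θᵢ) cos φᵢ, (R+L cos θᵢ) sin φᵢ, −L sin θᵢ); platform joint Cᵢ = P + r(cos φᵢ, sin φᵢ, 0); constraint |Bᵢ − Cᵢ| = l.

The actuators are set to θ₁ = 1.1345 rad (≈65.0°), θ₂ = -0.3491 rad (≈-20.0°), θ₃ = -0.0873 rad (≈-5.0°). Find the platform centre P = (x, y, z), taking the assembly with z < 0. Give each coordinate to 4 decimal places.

(-0.0962, 0.0104, -0.2056)

arm 1 at φ=0.0°: e+L cos θ1 = 0.2023;  O1 = (0.2023, 0.0000, -0.0906)
φ2=120.0°: virtual centre (-0.1270, 0.2199, 0.0342), radius l
φ3=240.0°: virtual centre (-0.1298, -0.2248, 0.0087), radius l
subtract pairs → two planes through P
linear system: -0.6585x+0.4399y = 0.0165−0.2497z; -0.6641x+-0.4497y = 0.0184−0.1987z
det = 0.5882;  x = -0.0264+0.3394z,  y = -0.0019+-0.0595z
sphere 1 gives Az²+Bz+C=0 with A=1.1188, B=0.0263, C=-0.0419;  B²−4AC=0.1882;  roots -0.2056, 0.1822;  negative root z = -0.2056
x = -0.0962, y = 0.0104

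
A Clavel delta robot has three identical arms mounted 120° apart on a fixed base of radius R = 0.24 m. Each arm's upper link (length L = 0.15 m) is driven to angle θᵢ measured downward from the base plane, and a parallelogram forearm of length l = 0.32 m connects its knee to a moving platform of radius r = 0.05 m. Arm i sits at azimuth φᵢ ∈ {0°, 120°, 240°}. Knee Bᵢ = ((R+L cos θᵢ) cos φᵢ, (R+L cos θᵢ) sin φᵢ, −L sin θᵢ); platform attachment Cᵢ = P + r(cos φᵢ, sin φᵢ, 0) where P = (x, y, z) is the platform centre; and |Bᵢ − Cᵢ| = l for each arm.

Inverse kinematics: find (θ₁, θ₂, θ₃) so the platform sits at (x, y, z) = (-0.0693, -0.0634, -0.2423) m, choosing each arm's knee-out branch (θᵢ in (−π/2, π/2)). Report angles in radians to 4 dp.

θ₁ = 1.3088, θ₂ = 1.0474, θ₃ = 0.2617

φ1=0.0° → target in arm frame (-0.0693, -0.0634)
  A cos θ + B sin θ = C:  0.2593·cos θ + -0.2423·sin θ = -0.1669
  θ1 = atan2(B,A) + arccos(C/0.3549) = 1.3088
φ2=120.0° → target in arm frame (-0.0203, 0.0917)
  e−x'=0.2103;  (l²−L²−(e−x')²−y'²−z²)/2L = -0.1048
  θ2 = atan2(B,A) + arccos(C/0.3208) = 1.0474
rotate P by −φ3: (0.0896, -0.0283, -0.2423)
  e−x'=0.1004;  (l²−L²−(e−x')²−y'²−z²)/2L = 0.0343
  √(A²+B²)=0.2623;  θ3 = -1.1778+1.4395 ≈ 0.2617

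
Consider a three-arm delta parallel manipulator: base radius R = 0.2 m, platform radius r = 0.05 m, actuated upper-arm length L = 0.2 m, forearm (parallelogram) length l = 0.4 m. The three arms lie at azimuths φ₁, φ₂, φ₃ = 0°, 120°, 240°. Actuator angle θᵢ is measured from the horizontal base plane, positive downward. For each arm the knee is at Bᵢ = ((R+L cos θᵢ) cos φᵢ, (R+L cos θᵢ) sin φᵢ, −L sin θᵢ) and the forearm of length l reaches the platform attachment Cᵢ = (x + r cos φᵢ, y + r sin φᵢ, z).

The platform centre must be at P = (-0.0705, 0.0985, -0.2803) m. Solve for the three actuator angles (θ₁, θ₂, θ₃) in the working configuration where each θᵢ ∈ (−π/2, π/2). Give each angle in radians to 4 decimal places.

rotate P by −φ1: (-0.0705, 0.0985, -0.2803)
  e−x'=0.2205;  (l²−L²−(e−x')²−y'²−z²)/2L = -0.0422
  γ=atan2(-0.2803,0.2205)=-0.9042;  ψ=arccos(-0.1184)=1.6895;  θ1=γ+ψ≈0.7852
rotate P by −φ2: (0.1206, 0.0118, -0.2803)
  A cos θ + B sin θ = C:  0.0294·cos θ + -0.2803·sin θ = 0.1011
  γ=atan2(-0.2803,0.0294)=-1.4661;  ψ=arccos(0.3586)=1.2040;  θ2=γ+ψ≈-0.2621
φ3=240.0° → target in arm frame (-0.0501, -0.1103)
  A cos θ + B sin θ = C:  0.2001·cos θ + -0.2803·sin θ = -0.0269
  θ3 = atan2(B,A) + arccos(C/0.3444) = 0.6980

θ₁ = 0.7852, θ₂ = -0.2621, θ₃ = 0.6980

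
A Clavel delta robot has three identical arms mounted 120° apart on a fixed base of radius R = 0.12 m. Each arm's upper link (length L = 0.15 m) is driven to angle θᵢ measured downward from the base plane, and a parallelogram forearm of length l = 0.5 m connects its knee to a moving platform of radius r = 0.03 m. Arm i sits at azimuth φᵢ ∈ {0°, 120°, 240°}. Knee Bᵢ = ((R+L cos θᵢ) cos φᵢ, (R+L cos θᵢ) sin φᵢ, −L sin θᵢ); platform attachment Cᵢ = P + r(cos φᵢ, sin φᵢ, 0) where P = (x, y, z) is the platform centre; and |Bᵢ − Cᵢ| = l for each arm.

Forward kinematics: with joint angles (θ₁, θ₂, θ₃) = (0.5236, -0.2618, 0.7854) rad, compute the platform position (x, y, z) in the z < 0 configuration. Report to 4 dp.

(-0.0469, 0.1839, -0.4558)

arm 1 at φ=0.0°: (R−r)+L cos θ1 = 0.2199;  O1 = (0.2199, 0.0000, -0.0750)
O2 = (0.2349·cos120.0°, 0.2349·sin120.0°, 0.0388) = (-0.1174, 0.2034, 0.0388)
φ3=240.0°: virtual centre (-0.0980, -0.1698, -0.1061), radius l
eliminate P² terms by subtracting sphere 1 from 2 and 3
plane₁₂: -0.6747x+0.4068y+0.2276z = 0.0027
det = 0.4878;  x = 0.0017+0.1067z,  y = 0.0095+-0.3827z
sphere 1 gives Az²+Bz+C=0 with A=1.1578, B=0.0962, C=-0.1967;  B²−4AC=0.9201;  roots -0.4558, 0.3727;  negative root z = -0.4558
x = -0.0469, y = 0.1839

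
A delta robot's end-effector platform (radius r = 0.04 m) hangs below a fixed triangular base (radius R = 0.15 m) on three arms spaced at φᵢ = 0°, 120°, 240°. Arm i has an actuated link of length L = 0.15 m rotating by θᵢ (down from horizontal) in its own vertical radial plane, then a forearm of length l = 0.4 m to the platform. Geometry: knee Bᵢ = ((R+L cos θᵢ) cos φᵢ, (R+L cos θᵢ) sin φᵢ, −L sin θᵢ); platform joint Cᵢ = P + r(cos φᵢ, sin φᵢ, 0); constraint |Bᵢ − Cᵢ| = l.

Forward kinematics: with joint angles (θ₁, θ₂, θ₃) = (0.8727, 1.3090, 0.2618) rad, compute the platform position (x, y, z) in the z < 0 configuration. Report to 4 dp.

(-0.0058, -0.1583, -0.4147)

arm 1 at φ=0.0°: (R−r)+L cos θ1 = 0.2064;  centre 1 = (0.2064, 0.0000, -0.1149)
φ2=120.0°: virtual centre (-0.0744, 0.1289, -0.1449), radius l
φ3=240.0°: virtual centre (-0.1274, -0.2207, -0.0388), radius l
eliminate P² terms by subtracting sphere 1 from 2 and 3
linear system: -0.5617x+0.2578y = -0.0127−-0.0600z; -0.6677x+-0.4415y = 0.0107−0.1522z
det = 0.4201;  x = 0.0068+0.0304z,  y = -0.0344+0.2988z
sphere 1 gives Az²+Bz+C=0 with A=1.0902, B=0.1971, C=-0.1058;  B²−4AC=0.5000;  roots -0.4147, 0.2339;  negative root z = -0.4147
x = -0.0058, y = -0.1583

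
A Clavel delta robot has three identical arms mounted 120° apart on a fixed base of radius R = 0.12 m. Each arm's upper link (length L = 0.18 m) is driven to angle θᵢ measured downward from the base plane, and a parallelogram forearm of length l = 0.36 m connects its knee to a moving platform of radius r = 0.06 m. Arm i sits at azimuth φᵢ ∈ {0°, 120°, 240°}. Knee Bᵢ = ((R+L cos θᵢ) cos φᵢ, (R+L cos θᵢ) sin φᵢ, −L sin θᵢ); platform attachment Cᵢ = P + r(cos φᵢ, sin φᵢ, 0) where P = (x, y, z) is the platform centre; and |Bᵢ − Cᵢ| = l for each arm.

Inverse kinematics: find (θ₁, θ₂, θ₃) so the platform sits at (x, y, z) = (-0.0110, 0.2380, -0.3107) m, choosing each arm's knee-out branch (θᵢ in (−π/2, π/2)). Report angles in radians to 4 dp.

arm 1 (φ=0.0°): x'=-0.0110, y'=0.2380
  e−x'=0.0710;  (l²−L²−(e−x')²−y'²−z²)/2L = -0.1695
  √(A²+B²)=0.3187;  θ1 = -1.3461+2.1316 ≈ 0.7854
arm 2 (φ=120.0°): x'=0.2116, y'=-0.1095
  A=-0.1516, B=-0.3107, C=(l²−L²−A²−y'²−z²)/(2L)=-0.0953
  γ=atan2(-0.3107,-0.1516)=-2.0248;  ψ=arccos(-0.2756)=1.8501;  θ2=γ+ψ≈-0.1747
φ3=240.0° → target in arm frame (-0.2006, -0.1285)
  e−x'=0.2606;  (l²−L²−(e−x')²−y'²−z²)/2L = -0.2327
  √(A²+B²)=0.4055;  θ3 = -0.8728+2.1820 ≈ 1.3091

θ₁ = 0.7854, θ₂ = -0.1747, θ₃ = 1.3091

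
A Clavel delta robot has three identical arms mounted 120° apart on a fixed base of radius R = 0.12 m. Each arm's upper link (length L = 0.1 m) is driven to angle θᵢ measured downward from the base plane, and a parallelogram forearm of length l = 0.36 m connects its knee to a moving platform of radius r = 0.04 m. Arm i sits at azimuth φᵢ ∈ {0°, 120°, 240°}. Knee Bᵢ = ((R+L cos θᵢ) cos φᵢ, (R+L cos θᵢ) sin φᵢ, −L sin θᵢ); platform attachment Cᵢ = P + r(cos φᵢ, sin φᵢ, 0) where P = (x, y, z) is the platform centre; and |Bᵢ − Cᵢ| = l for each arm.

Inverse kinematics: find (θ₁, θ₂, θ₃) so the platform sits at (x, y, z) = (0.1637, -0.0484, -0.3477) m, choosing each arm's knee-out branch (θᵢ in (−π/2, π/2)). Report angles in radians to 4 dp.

rotate P by −φ1: (0.1637, -0.0484, -0.3477)
  A=-0.0837, B=-0.3477, C=(l²−L²−A²−y'²−z²)/(2L)=-0.0532
  √(A²+B²)=0.3576;  θ1 = -1.8070+1.7202 ≈ -0.0869
φ2=120.0° → target in arm frame (-0.1238, -0.1176)
  A=0.2038, B=-0.3477, C=(l²−L²−A²−y'²−z²)/(2L)=-0.2832
  θ2 = atan2(B,A) + arccos(C/0.4030) = 1.3093
arm 3 (φ=240.0°): x'=-0.0399, y'=0.1660
  e−x'=0.1199;  (l²−L²−(e−x')²−y'²−z²)/2L = -0.2161
  γ=atan2(-0.3477,0.1199)=-1.2386;  ψ=arccos(-0.5876)=2.1989;  θ3=γ+ψ≈0.9603

θ₁ = -0.0869, θ₂ = 1.3093, θ₃ = 0.9603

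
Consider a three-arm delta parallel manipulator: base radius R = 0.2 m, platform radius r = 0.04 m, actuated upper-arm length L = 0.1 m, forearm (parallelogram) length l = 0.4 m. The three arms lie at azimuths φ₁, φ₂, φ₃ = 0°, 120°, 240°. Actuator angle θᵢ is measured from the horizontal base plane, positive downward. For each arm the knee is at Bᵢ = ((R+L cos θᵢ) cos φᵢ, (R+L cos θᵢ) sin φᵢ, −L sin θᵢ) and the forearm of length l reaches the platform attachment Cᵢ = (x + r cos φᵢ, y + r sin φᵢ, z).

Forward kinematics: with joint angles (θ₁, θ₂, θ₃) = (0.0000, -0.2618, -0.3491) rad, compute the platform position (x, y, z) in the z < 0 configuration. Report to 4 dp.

arm 1 at φ=0.0°: e+L cos θ1 = 0.2600;  O1 = (0.2600, 0.0000, 0.0000)
arm 2 at φ=120.0°: e+L cos θ2 = 0.2566;  O2 = (-0.1283, 0.2222, 0.0259)
arm 3 at φ=240.0°: e+L cos θ3 = 0.2540;  O3 = (-0.1270, -0.2199, 0.0342)
|O₂|²−|O₁|² = -0.0011;  |O₃|²−|O₁|² = -0.0019
[-0.7766 0.4444 0.0518]·P = -0.0011;  [-0.7740 -0.4399 0.0684]·P = -0.0019
det = 0.6856;  x = 0.0020+0.0776z,  y = 0.0010+0.0191z
into |P−O₁|² = l²: 1.0064z² + -0.0400z + -0.0934 = 0;  Δ = 0.3776;  z = -0.2854 or 0.3252 → z<0 root = -0.2854
x = -0.0202, y = -0.0045

(-0.0202, -0.0045, -0.2854)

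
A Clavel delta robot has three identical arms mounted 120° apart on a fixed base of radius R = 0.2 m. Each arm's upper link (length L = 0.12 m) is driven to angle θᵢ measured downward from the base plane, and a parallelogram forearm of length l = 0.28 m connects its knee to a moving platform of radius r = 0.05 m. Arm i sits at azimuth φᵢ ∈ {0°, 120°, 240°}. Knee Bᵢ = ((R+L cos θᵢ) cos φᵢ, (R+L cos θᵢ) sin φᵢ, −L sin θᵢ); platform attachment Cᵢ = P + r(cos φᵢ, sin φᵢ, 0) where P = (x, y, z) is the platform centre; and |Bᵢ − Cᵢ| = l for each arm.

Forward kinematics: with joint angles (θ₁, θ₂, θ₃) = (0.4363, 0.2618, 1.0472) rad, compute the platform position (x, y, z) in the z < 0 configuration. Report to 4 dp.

(0.0200, 0.0547, -0.1865)

φ1=0.0°: virtual centre (0.2588, 0.0000, -0.0507), radius l
O2 = (0.2659·cos120.0°, 0.2659·sin120.0°, -0.0311) = (-0.1330, 0.2303, -0.0311)
O3 = (0.2100·cos240.0°, 0.2100·sin240.0°, -0.1039) = (-0.1050, -0.1819, -0.1039)
subtract pairs → two planes through P
plane₁₂: -0.7834x+0.4606y+0.0393z = 0.0021
Cramer: x(z) = 0.0096-0.0560z;  y(z) = 0.0210-0.1806z
into |P−O₁|² = l²: 1.0357z² + 0.1217z + -0.0133 = 0;  Δ = 0.0700;  z = -0.1865 or 0.0689 → z<0 root = -0.1865
x = 0.0200, y = 0.0547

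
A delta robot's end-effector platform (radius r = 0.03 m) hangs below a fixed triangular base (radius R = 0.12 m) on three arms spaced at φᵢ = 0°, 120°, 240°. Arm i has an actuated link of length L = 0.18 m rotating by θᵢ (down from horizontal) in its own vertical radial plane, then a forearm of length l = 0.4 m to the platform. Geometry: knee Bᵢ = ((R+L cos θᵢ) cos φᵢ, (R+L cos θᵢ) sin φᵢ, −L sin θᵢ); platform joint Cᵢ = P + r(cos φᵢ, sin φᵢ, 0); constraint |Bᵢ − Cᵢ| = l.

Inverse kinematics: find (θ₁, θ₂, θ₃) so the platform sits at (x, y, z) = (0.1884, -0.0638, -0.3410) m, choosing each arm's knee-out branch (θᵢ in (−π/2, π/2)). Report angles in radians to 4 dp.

arm 1 (φ=0.0°): x'=0.1884, y'=-0.0638
  A cos θ + B sin θ = C:  -0.0984·cos θ + -0.3410·sin θ = -0.0068
  θ1 = atan2(B,A) + arccos(C/0.3549) = -0.2619
φ2=120.0° → target in arm frame (-0.1495, -0.1313)
  e−x'=0.2395;  (l²−L²−(e−x')²−y'²−z²)/2L = -0.1757
  γ=atan2(-0.3410,0.2395)=-0.9586;  ψ=arccos(-0.4216)=2.0061;  θ2=γ+ψ≈1.0475
arm 3 (φ=240.0°): x'=-0.0389, y'=0.1951
  A cos θ + B sin θ = C:  0.1289·cos θ + -0.3410·sin θ = -0.1204
  √(A²+B²)=0.3646;  θ3 = -1.2093+1.9075 ≈ 0.6982

θ₁ = -0.2619, θ₂ = 1.0475, θ₃ = 0.6982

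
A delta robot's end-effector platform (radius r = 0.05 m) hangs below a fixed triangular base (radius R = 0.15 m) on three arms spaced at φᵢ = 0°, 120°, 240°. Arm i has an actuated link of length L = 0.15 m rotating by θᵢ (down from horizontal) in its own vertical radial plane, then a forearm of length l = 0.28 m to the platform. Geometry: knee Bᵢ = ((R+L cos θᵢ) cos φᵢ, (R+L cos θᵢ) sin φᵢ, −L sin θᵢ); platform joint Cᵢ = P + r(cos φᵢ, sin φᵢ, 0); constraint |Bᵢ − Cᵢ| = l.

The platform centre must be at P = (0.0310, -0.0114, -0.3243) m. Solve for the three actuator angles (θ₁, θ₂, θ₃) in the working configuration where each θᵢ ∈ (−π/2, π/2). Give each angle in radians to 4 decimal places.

arm 1 (φ=0.0°): x'=0.0310, y'=-0.0114
  A=0.0690, B=-0.3243, C=(l²−L²−A²−y'²−z²)/(2L)=-0.1805
  θ1 = atan2(B,A) + arccos(C/0.3316) = 0.7854
φ2=120.0° → target in arm frame (-0.0254, -0.0211)
  A cos θ + B sin θ = C:  0.1254·cos θ + -0.3243·sin θ = -0.2181
  √(A²+B²)=0.3477;  θ2 = -1.2019+2.2489 ≈ 1.0470
arm 3 (φ=240.0°): x'=-0.0056, y'=0.0325
  A=0.1056, B=-0.3243, C=(l²−L²−A²−y'²−z²)/(2L)=-0.2050
  θ3 = atan2(B,A) + arccos(C/0.3411) = 0.9595

θ₁ = 0.7854, θ₂ = 1.0470, θ₃ = 0.9595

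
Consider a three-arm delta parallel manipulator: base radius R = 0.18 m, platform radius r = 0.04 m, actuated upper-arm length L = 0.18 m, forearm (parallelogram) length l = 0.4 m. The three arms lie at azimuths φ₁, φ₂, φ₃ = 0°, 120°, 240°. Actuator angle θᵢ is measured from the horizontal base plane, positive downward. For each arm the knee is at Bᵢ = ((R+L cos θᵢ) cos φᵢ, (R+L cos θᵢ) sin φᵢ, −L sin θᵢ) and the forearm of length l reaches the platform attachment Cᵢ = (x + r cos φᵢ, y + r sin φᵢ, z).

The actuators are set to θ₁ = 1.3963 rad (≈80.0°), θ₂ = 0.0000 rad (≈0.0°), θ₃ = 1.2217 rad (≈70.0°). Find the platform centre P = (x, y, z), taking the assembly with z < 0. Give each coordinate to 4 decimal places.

arm 1 at φ=0.0°: (R−r)+L cos θ1 = 0.1713;  S1 = (0.1713, 0.0000, -0.1773)
arm 2 at φ=120.0°: (R−r)+L cos θ2 = 0.3200;  S2 = (-0.1600, 0.2771, 0.0000)
S3 = (0.2016·cos240.0°, 0.2016·sin240.0°, -0.1691) = (-0.1008, -0.1746, -0.1691)
|S₂|²−|S₁|² = 0.0416;  |S₃|²−|S₁|² = 0.0085
[-0.6625 0.5543 0.3545]·P = 0.0416;  [-0.5441 -0.3491 0.0162]·P = 0.0085
det = 0.5329;  x = -0.0361+0.2492z,  y = 0.0320+-0.3418z
sphere 1 gives Az²+Bz+C=0 with A=1.1789, B=0.2293, C=-0.0846;  B²−4AC=0.4513;  roots -0.3822, 0.1877;  negative root z = -0.3822
x = -0.1314, y = 0.1626

(-0.1314, 0.1626, -0.3822)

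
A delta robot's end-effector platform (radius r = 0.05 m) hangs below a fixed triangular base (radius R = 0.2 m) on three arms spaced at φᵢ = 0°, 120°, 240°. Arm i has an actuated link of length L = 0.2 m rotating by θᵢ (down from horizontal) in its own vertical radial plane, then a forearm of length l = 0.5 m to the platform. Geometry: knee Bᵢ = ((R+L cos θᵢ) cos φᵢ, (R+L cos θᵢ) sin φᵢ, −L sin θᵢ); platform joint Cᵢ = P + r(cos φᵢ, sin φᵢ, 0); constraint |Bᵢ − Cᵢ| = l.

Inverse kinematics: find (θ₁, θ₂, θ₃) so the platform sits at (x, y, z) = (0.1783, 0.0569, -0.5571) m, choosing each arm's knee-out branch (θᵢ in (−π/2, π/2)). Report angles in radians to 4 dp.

φ1=0.0° → target in arm frame (0.1783, 0.0569)
  A=-0.0283, B=-0.5571, C=(l²−L²−A²−y'²−z²)/(2L)=-0.2610
  γ=atan2(-0.5571,-0.0283)=-1.6216;  ψ=arccos(-0.4679)=2.0577;  θ1=γ+ψ≈0.4361
φ2=120.0° → target in arm frame (-0.0399, -0.1829)
  A=0.1899, B=-0.5571, C=(l²−L²−A²−y'²−z²)/(2L)=-0.4246
  θ2 = atan2(B,A) + arccos(C/0.5886) = 1.1344
φ3=240.0° → target in arm frame (-0.1384, 0.1260)
  A=0.2884, B=-0.5571, C=(l²−L²−A²−y'²−z²)/(2L)=-0.4985
  √(A²+B²)=0.6273;  θ3 = -1.0931+2.4893 ≈ 1.3962

θ₁ = 0.4361, θ₂ = 1.1344, θ₃ = 1.3962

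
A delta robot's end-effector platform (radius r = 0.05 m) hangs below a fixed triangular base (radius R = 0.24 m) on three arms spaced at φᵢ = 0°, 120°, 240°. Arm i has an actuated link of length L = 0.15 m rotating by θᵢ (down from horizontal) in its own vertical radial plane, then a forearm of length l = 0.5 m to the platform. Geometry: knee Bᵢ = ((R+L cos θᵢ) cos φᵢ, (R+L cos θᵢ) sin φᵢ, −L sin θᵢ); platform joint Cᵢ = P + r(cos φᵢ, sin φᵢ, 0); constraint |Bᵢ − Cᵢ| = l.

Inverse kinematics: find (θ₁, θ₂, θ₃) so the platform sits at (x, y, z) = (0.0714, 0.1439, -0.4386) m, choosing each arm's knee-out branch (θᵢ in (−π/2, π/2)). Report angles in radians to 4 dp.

θ₁ = 0.2615, θ₂ = 0.1745, θ₃ = 1.2217

rotate P by −φ1: (0.0714, 0.1439, -0.4386)
  A=0.1186, B=-0.4386, C=(l²−L²−A²−y'²−z²)/(2L)=0.0012
  γ=atan2(-0.4386,0.1186)=-1.3067;  ψ=arccos(0.0026)=1.5682;  θ1=γ+ψ≈0.2615
φ2=120.0° → target in arm frame (0.0889, -0.1338)
  A=0.1011, B=-0.4386, C=(l²−L²−A²−y'²−z²)/(2L)=0.0234
  √(A²+B²)=0.4501;  θ2 = -1.3443+1.5188 ≈ 0.1745
arm 3 (φ=240.0°): x'=-0.1603, y'=-0.0101
  e−x'=0.3503;  (l²−L²−(e−x')²−y'²−z²)/2L = -0.2923
  θ3 = atan2(B,A) + arccos(C/0.5613) = 1.2217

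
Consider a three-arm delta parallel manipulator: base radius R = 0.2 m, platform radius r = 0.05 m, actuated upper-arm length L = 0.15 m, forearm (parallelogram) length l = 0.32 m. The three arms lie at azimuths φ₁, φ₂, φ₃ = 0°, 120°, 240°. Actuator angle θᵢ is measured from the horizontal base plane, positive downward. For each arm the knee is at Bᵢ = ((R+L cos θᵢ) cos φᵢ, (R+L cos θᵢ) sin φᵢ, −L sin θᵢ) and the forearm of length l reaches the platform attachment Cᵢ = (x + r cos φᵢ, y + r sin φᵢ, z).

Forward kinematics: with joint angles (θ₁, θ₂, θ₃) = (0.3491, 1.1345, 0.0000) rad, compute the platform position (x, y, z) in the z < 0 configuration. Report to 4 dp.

(0.0291, -0.0958, -0.2084)

arm 1 at φ=0.0°: e+L cos θ1 = 0.2910;  centre 1 = (0.2910, 0.0000, -0.0513)
arm 2 at φ=120.0°: e+L cos θ2 = 0.2134;  centre 2 = (-0.1067, 0.1848, -0.1359)
φ3=240.0°: virtual centre (-0.1500, -0.2598, 0.0000), radius l
eliminate P² terms by subtracting sphere 1 from 2 and 3
[-0.7953 0.3696 -0.1693]·P = -0.0233;  [-0.8819 -0.5196 0.1026]·P = 0.0027
det = 0.7392;  x = 0.0150+-0.0677z,  y = -0.0307+0.3124z
into |P−centre ₁|² = l²: 1.1022z² + 0.1208z + -0.0227 = 0;  Δ = 0.1146;  z = -0.2084 or 0.0987 → z<0 root = -0.2084
x = 0.0291, y = -0.0958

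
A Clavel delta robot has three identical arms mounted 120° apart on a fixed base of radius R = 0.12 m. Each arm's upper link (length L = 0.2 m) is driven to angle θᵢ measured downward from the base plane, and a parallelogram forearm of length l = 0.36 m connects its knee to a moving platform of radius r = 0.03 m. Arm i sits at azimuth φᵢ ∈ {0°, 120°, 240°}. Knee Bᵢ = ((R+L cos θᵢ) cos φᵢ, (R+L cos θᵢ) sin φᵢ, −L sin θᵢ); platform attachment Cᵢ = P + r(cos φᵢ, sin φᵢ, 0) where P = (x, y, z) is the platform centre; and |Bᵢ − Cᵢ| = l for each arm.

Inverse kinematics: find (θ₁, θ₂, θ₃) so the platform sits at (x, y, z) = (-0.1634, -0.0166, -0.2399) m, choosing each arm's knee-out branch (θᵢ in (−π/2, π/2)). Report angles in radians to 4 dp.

arm 1 (φ=0.0°): x'=-0.1634, y'=-0.0166
  e−x'=0.2534;  (l²−L²−(e−x')²−y'²−z²)/2L = -0.0811
  γ=atan2(-0.2399,0.2534)=-0.7580;  ψ=arccos(-0.2324)=1.8053;  θ1=γ+ψ≈1.0473
φ2=120.0° → target in arm frame (0.0673, 0.1498)
  A=0.0227, B=-0.2399, C=(l²−L²−A²−y'²−z²)/(2L)=0.0227
  √(A²+B²)=0.2410;  θ2 = -1.4766+1.4763 ≈ -0.0002
φ3=240.0° → target in arm frame (0.0961, -0.1332)
  e−x'=-0.0061;  (l²−L²−(e−x')²−y'²−z²)/2L = 0.0357
  √(A²+B²)=0.2400;  θ3 = -1.5961+1.4216 ≈ -0.1745

θ₁ = 1.0473, θ₂ = -0.0002, θ₃ = -0.1745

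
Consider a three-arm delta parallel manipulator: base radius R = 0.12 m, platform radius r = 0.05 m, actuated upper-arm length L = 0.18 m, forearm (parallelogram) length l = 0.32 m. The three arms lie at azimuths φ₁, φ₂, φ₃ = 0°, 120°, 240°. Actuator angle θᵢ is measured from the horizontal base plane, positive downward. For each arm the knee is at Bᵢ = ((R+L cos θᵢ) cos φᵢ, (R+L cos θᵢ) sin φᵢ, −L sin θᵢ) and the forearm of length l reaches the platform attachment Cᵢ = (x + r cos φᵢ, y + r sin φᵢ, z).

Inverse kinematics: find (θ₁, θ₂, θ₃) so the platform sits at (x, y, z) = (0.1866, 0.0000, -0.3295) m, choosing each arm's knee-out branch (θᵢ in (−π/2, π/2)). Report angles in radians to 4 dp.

θ₁ = 0.0874, θ₂ = 1.2216, θ₃ = 1.2216

rotate P by −φ1: (0.1866, 0.0000, -0.3295)
  e−x'=-0.1166;  (l²−L²−(e−x')²−y'²−z²)/2L = -0.1449
  √(A²+B²)=0.3495;  θ1 = -1.9109+1.9983 ≈ 0.0874
rotate P by −φ2: (-0.0933, -0.1616, -0.3295)
  A=0.1633, B=-0.3295, C=(l²−L²−A²−y'²−z²)/(2L)=-0.2538
  γ=atan2(-0.3295,0.1633)=-1.1107;  ψ=arccos(-0.6900)=2.3323;  θ2=γ+ψ≈1.2216
arm 3 (φ=240.0°): x'=-0.0933, y'=0.1616
  A cos θ + B sin θ = C:  0.1633·cos θ + -0.3295·sin θ = -0.2538
  γ=atan2(-0.3295,0.1633)=-1.1107;  ψ=arccos(-0.6900)=2.3323;  θ3=γ+ψ≈1.2216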